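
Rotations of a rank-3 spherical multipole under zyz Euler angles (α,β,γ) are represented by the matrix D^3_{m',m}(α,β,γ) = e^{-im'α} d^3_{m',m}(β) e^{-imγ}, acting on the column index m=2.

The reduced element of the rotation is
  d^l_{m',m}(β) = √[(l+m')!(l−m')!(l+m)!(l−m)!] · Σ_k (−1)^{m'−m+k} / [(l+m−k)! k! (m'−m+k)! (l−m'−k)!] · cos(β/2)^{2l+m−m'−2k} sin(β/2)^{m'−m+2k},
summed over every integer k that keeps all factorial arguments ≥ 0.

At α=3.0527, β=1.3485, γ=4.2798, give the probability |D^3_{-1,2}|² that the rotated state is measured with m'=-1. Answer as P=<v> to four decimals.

P=0.2493

Split into d^3_{-1,2}(β=1.3485) × two z-phases.
With c≡cos(β/2)=0.781175 and s≡sin(β/2)=0.624312, N=[2·24·120·1]^{1/2}=75.894664
k: max(0,(2)−(-1))=3 … min(3+(2),3−(-1))=4
  k=3: (−1)^0·75.8947/(12)·0.7812^3·0.6243^3 = +0.733635
  k=4: (−1)^1·75.8947/(24)·0.7812^1·0.6243^5 = -0.234291
d^3_{-1,2}(1.3485) = +0.733635 -0.234291 = +0.499344
|D^3_{-1,2}|² = |d^3_{-1,2}(β)|² = (+0.499344)² = 0.249344 (the z-rotation phases have unit modulus)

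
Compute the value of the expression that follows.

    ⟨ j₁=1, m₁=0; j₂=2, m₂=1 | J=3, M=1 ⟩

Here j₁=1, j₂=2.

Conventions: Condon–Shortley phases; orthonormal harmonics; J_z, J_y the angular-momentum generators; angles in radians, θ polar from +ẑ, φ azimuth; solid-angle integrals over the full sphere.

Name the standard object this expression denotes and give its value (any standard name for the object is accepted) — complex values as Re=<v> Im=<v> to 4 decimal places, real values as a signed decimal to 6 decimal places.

This is a Clebsch–Gordan (vector-coupling) coefficient.
j₁+j₂−J=0  J+j₁−j₂=2  J−j₁+j₂=4  j₁+j₂+J+1=7
(j₁±m₁, j₂±m₂, J±M) = (1,1,3,1,4,2)
P² = 96/5
sum k=0..0:
  [0] +1/6 = 1/6
S = 1/6
C² = P²·S² = 8/15 ; C = +0.730297

Clebsch–Gordan coefficient, +√(8/15) ≈ +0.730297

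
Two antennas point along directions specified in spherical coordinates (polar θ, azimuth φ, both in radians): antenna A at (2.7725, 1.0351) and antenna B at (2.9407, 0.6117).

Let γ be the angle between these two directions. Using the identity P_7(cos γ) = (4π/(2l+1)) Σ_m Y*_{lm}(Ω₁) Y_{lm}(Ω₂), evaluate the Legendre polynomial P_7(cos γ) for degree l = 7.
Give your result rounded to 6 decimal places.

Term-by-term m-sum for l=7 (normalisation 4π/15 = 0.837758):
  term(m=-7) = -0.00000 + 0.00000j   from Y*(Ω₁)=0.00023 + 0.00033j, Y(Ω₂)=-0.00000 + 0.00001j
  term(m=-6) = -0.00000 + 0.00000j   from Y*(Ω₁)=-0.00384 + 0.00028j, Y(Ω₂)=0.00010 - 0.00006j
  term(m=-5) = -0.00002 + 0.00003j   from Y*(Ω₁)=0.01033 - 0.02068j, Y(Ω₂)=-0.00133 - 0.00011j
  term(m=-4) = -0.00013 + 0.00103j   from Y*(Ω₁)=0.05214 + 0.08099j, Y(Ω₂)=0.00830 + 0.00692j
  term(m=-3) = 0.00520 + 0.01677j   from Y*(Ω₁)=-0.27924 + 0.01014j, Y(Ω₂)=-0.01641 - 0.06064j
  term(m=-2) = 0.08710 + 0.09851j   from Y*(Ω₁)=0.25027 - 0.45876j, Y(Ω₂)=-0.08567 + 0.23659j
  term(m=-1) = 0.26035 + 0.11733j   from Y*(Ω₁)=0.23812 + 0.40115j, Y(Ω₂)=0.50114 - 0.35153j
  term(m=+0) = -0.10617 + 0.00000j   from Y*(Ω₁)=0.19085 + 0.00000j, Y(Ω₂)=-0.55630 + 0.00000j
  term(m=+1) = 0.26035 - 0.11733j   from Y*(Ω₁)=-0.23812 + 0.40115j, Y(Ω₂)=-0.50114 - 0.35153j
  term(m=+2) = 0.08710 - 0.09851j   from Y*(Ω₁)=0.25027 + 0.45876j, Y(Ω₂)=-0.08567 - 0.23659j
  term(m=+3) = 0.00520 - 0.01677j   from Y*(Ω₁)=0.27924 + 0.01014j, Y(Ω₂)=0.01641 - 0.06064j
  term(m=+4) = -0.00013 - 0.00103j   from Y*(Ω₁)=0.05214 - 0.08099j, Y(Ω₂)=0.00830 - 0.00692j
  term(m=+5) = -0.00002 - 0.00003j   from Y*(Ω₁)=-0.01033 - 0.02068j, Y(Ω₂)=0.00133 - 0.00011j
  term(m=+6) = -0.00000 - 0.00000j   from Y*(Ω₁)=-0.00384 - 0.00028j, Y(Ω₂)=0.00010 + 0.00006j
  term(m=+7) = -0.00000 - 0.00000j   from Y*(Ω₁)=-0.00023 + 0.00033j, Y(Ω₂)=0.00000 + 0.00001j
Σ over m = 0.59883 - 0.00000j; ×(4π/15) → 0.50167 - 0.00000j. Real part: 0.501674

0.501674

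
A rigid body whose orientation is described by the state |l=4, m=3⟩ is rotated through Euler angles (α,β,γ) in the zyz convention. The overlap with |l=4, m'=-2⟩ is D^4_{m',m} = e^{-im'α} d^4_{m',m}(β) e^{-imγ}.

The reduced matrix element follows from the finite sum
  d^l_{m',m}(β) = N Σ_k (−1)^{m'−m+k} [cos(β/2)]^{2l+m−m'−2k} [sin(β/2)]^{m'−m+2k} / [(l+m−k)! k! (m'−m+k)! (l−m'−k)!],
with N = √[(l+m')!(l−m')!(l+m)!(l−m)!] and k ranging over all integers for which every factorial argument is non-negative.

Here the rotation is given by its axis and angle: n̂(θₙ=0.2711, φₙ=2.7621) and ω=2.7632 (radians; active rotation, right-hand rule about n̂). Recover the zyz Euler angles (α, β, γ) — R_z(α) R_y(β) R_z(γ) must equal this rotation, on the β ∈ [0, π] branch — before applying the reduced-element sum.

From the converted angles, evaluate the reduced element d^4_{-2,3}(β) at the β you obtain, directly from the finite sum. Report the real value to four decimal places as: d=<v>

Axis–angle → zyz. n̂ = (sinθₙcosφₙ, sinθₙsinφₙ, cosθₙ) = (-0.248739, +0.099203, +0.963477), ω = 2.7632.
R = I cosω + sinω [n̂]ₓ + (1−cosω) n̂n̂ᵀ gives
  R = [-0.809894, -0.403540, -0.425707; +0.308329, -0.910273, +0.276289; -0.499003, +0.092508, +0.861648]
β = atan2(√(R₁₃²+R₂₃²), R₃₃) = 0.532287; α = atan2(R₂₃, R₁₃) mod 2π = 2.565911; γ = atan2(R₃₂, −R₃₁) mod 2π = 0.183304
d^4_{-2,3}(β=0.5323) via the finite sum:
Half-angle: c=0.964792, s=0.263013. N=√(2·720·5040·1)=2693.993318
Admissible k: 5..6 (factorial args all ≥0)
  k=5: (−1)^0·2693.9933/(240)·0.9648^3·0.2630^5 = +0.012687
  k=6: (−1)^1·2693.9933/(720)·0.9648^1·0.2630^7 = -0.000314
d^4_{-2,3}(0.5323) = +0.012687 -0.000314 = +0.012373

d=0.0124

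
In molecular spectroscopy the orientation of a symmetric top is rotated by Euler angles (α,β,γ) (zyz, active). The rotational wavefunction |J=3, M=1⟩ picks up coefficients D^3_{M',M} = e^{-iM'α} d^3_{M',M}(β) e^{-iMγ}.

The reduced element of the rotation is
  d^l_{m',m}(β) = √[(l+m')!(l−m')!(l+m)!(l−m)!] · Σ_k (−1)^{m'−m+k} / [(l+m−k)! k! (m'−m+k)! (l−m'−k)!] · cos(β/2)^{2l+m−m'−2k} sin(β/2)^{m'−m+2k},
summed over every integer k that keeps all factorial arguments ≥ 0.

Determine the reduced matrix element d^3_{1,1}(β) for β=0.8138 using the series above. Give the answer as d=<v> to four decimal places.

d^3_{1,1}(β=0.8138) via the finite sum:
c=cos(0.813800/2)=0.918352, s=sin(0.813800/2)=0.395764; N=√[24·2·24·2]=48.000000
k∈{0,1,2} keeps every argument non-negative
  k=0: (−1)^0·48.0000/(48)·0.9184^6·0.3958^0 = +0.599868
  k=1: (−1)^1·48.0000/(6)·0.9184^4·0.3958^2 = -0.891251
  k=2: (−1)^2·48.0000/(8)·0.9184^2·0.3958^4 = +0.124141
d^3_{1,1}(0.8138) = +0.599868 -0.891251 +0.124141 = -0.167243

d=-0.1672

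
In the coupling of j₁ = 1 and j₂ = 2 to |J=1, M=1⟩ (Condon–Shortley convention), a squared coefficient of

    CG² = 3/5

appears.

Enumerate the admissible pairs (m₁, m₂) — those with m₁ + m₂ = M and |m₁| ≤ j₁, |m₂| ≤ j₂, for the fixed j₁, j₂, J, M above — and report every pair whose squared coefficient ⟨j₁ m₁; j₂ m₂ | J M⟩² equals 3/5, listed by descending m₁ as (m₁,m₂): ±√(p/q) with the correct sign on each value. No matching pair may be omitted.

Admissible pairs with m₁+m₂ = M = 1: (-1,2), (0,1), (1,0)
  (m₁,m₂)=(1,0): CG² = 1/10, CG = +√(1/10)
  (m₁,m₂)=(0,1): CG² = 3/10, CG = −√(3/10)
  (m₁,m₂)=(-1,2): CG² = 3/5, CG = +√(3/5)   ← matches the target
Pairs with CG² = 3/5: (-1,2): +√(3/5)

(-1,2): +√(3/5)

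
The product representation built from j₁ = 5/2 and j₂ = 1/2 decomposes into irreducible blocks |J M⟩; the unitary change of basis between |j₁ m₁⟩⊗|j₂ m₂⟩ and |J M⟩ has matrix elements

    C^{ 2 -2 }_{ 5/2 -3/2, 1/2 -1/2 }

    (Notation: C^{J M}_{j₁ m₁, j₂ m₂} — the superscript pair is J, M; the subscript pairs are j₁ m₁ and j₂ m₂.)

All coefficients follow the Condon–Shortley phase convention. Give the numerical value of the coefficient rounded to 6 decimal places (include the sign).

j₁+j₂−J=1  J+j₁−j₂=4  J−j₁+j₂=0  j₁+j₂+J+1=6
(j₁±m₁, j₂±m₂, J±M) = (1,4,0,1,0,4)
P² = 96
sum k=0..0:
  [0] +1/24 = 1/24
S = 1/24
C² = P²·S² = 1/6 ; C = +0.408248

+√(1/6) = +0.408248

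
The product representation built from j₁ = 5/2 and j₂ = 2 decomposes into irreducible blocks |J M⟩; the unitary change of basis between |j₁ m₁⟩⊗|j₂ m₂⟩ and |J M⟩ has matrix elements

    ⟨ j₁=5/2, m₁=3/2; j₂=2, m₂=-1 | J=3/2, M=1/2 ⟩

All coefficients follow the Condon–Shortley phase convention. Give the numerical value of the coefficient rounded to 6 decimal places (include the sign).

-0.138013  (= −√(2/105))

triangle: 3!×2!×1!/7! = 12/5040
(j±m)!: 4!×1!×1!×3!×2!×1! = 288
prefactor² = (2J+1)×Δ×N² = 96/35
  k=0: +1/(0!×3!×1!×1!×1!×0!) = 1/6
  k=1: −1/(1!×2!×0!×0!×2!×1!) = -1/4
Σ = -1/12  ⇒  CG² = 96/35×(-1/12)² = 2/105
CG = −√(2/105) = -0.138013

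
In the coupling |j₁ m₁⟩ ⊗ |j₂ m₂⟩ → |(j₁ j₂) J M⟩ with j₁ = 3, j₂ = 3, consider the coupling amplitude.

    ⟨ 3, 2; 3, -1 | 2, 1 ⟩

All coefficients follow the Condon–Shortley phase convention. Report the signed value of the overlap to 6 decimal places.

j₁+j₂−J=4  J+j₁−j₂=2  J−j₁+j₂=2  j₁+j₂+J+1=9
(j₁±m₁, j₂±m₂, J±M) = (5,1,2,4,3,1)
P² = 320/7
sum k=0..1:
  [0] +1/48 = 1/48
  [1] −1/12 = -1/12
S = -1/16
C² = P²·S² = 5/28 ; C = -0.422577

-0.422577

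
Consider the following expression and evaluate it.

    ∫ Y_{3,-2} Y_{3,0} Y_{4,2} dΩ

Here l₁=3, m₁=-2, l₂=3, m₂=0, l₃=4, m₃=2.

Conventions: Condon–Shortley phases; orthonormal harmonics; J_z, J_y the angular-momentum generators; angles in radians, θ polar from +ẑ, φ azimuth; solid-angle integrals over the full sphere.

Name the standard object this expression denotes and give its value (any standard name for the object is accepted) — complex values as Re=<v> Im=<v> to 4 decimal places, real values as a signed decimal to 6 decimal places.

Gaunt coefficient, -0.044418

This is a Gaunt coefficient — the integral of a triple product of spherical harmonics over the sphere.
Checks pass: Σm=0; 10 even; l₃=4∈[0,6].
(2·3+1)(2·3+1)(2·4+1) = 441
Δ: 2! 4! 4! / 11! → 1/34650
sum: t=0:+1/72 t=1:−1/16 t=2:+1/72 = -5/144
3j²(3 3 4; 0 0 0) = Δ·Π!·Σ² = 2/77  (sign -1)
sum: t=1:−1/96 t=2:+1/72 = 1/288
3j²(3 3 4; -2 0 2) = Δ·Π!·Σ² = 1/462  (sign +1)
combine: 4πI² = 441·2/77·1/462 = 3/121
take √, sign -1: I = -0.04441841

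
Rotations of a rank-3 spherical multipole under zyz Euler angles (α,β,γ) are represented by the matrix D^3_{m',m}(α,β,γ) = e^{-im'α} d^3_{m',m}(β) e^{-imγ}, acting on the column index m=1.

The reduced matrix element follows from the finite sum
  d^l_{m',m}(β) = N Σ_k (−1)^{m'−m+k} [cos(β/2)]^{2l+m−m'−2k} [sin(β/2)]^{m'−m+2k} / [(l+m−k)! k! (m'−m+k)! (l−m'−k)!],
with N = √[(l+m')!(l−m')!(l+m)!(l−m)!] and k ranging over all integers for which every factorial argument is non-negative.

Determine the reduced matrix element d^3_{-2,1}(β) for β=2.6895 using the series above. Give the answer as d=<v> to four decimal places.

d=-0.5572

d^3_{-2,1}(β=2.6895) via the finite sum:
With c≡cos(β/2)=0.224126 and s≡sin(β/2)=0.974560, N=[1·120·24·2]^{1/2}=75.894664
Admissible k: 3..4 (factorial args all ≥0)
  k=3: (−1)^0·75.8947/(12)·0.2241^3·0.9746^3 = +0.065907
  k=4: (−1)^1·75.8947/(24)·0.2241^1·0.9746^5 = -0.623069
d^3_{-2,1}(2.6895) = +0.065907 -0.623069 = -0.557161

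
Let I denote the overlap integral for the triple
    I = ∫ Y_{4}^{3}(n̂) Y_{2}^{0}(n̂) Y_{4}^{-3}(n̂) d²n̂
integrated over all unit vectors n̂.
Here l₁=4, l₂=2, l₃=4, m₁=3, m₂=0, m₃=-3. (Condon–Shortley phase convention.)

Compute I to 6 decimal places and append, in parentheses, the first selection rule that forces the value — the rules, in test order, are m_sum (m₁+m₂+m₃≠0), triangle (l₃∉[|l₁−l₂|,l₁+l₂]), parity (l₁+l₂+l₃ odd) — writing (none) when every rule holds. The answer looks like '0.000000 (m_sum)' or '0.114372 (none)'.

m-sum 0 ✓  L=10 even ✓  2≤4≤6 ✓
Π(2lᵢ+1) = 9×5×9 = 405
triangle coeff Δ(4,2,4) = 1/13860
Σ_t [0,2]: t=0:+1/192 t=1:−1/36 t=2:+1/192 = -5/288
(3j)²=20/693 [(4 2 4; 0 0 0)], sign=-1
Σ_t [0,1]: t=0:+1/480 t=1:−1/720 = 1/1440
(3j)²=7/1980 [(4 2 4; 3 0 -3)], sign=-1
⇒ 4πI² = 5/121
I = (+1)√(5/121/(4π)) = 0.05734392
No selection rule forces the value: the integral is nonzero (none).

0.057344 (none)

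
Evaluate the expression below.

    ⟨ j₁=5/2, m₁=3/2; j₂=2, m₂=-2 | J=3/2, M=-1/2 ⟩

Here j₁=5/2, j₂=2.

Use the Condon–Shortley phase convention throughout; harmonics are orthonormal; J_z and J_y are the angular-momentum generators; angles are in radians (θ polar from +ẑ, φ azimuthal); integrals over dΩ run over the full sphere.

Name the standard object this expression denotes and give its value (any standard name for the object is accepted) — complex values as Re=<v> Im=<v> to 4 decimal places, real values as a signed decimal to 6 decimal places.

This is a Clebsch–Gordan (vector-coupling) coefficient.
j₁+j₂−J=3  J+j₁−j₂=2  J−j₁+j₂=1  j₁+j₂+J+1=7
(j₁±m₁, j₂±m₂, J±M) = (4,1,0,4,1,2)
P² = 384/35
sum k=0..0:
  [0] +1/6 = 1/6
S = 1/6
C² = P²·S² = 32/105 ; C = +0.552052

Clebsch–Gordan coefficient, +√(32/105) ≈ +0.552052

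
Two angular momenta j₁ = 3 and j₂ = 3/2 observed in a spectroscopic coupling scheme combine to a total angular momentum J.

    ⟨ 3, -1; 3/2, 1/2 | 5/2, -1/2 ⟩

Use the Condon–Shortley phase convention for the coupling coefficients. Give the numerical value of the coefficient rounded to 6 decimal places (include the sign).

-0.119523

√[6·2!4!1!/8! · 2!4!2!1!2!3!] = √(288/35)
  +(−1)^1/∏(1,1,3,1,1,0)! = -1/6  (running -1/6)
  +(−1)^2/∏(2,0,2,0,2,1)! = 1/8  (running -1/24)
⟨..|..⟩ = √(288/35)·(-1/24) = -0.119523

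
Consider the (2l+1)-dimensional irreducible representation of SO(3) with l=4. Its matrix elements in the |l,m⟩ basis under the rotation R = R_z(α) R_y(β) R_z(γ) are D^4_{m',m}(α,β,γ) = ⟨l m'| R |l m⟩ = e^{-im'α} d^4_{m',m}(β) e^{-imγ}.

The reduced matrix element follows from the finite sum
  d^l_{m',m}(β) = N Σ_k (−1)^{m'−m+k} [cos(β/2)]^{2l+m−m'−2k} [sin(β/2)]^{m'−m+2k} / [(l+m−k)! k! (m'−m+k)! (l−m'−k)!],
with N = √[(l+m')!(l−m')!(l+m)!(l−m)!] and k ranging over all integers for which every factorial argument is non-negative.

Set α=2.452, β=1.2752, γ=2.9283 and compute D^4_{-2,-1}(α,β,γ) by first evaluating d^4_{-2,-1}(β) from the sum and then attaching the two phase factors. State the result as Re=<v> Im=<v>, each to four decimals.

Re=-0.0088 Im=-0.4041

D^4_{-2,-1}(2.4520,1.2752,2.9283) = e^{-i·-2·2.4520}·d^4_{-2,-1}(1.2752)·e^{-i·-1·2.9283}. Compute d first:
With c≡cos(β/2)=0.803527 and s≡sin(β/2)=0.595269, N=[2·720·6·120]^{1/2}=1018.233765
k∈{1,2,3} keeps every argument non-negative
  k=1: (−1)^0·1018.2338/(240)·0.8035^7·0.5953^1 = +0.546200
  k=2: (−1)^1·1018.2338/(48)·0.8035^5·0.5953^3 = -1.498811
  k=3: (−1)^2·1018.2338/(72)·0.8035^3·0.5953^5 = +0.548379
d^4_{-2,-1}(1.2752) = +0.546200 -1.498811 +0.548379 = -0.404232
D = (+0.190441-0.981699i)·(-0.404232)·(-0.977339+0.211679i) = -0.008764-0.404137i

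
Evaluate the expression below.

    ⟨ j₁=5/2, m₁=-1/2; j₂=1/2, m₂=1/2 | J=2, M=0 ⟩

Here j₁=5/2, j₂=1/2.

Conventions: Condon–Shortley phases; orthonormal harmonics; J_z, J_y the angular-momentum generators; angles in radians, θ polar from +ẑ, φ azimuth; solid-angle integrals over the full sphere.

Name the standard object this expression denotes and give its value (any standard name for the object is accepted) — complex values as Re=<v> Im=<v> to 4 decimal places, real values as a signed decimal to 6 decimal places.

This is a Clebsch–Gordan (vector-coupling) coefficient.
triangle: 1!·4!·0!/6! = 24/720
(j±m)!: 2!·3!·1!·0!·2!·2! = 48
prefactor² = (2J+1)·Δ·N² = 8
  k=1: −1/(1!·0!·2!·0!·2!·0!) = -1/4
Σ = -1/4  ⇒  CG² = 8·(-1/4)² = 1/2
CG = −√(1/2) = -0.707107

Clebsch–Gordan coefficient, −√(1/2) ≈ -0.707107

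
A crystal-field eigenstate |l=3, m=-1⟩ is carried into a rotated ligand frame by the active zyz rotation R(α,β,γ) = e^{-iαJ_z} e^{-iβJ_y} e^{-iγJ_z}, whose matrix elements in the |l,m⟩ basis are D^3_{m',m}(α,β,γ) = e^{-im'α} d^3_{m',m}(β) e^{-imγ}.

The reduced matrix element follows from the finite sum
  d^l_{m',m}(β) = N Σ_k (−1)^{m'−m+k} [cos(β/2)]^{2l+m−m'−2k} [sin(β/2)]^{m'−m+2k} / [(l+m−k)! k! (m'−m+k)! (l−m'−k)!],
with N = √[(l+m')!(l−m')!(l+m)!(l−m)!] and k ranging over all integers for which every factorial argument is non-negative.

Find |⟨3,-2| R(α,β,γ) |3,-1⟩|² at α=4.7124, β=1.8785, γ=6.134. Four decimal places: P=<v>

P=0.2512

D^3_{-2,-1}(4.7124,1.8785,6.1340) = e^{-i·-2·4.7124}·d^3_{-2,-1}(1.8785)·e^{-i·-1·6.1340}. Compute d first:
With c≡cos(β/2)=0.590394 and s≡sin(β/2)=0.807116, N=[1·120·2·24]^{1/2}=75.894664
Admissible k: 1..2 (factorial args all ≥0)
  k=1: (−1)^0·75.8947/(24)·0.5904^5·0.8071^1 = +0.183081
  k=2: (−1)^1·75.8947/(12)·0.5904^3·0.8071^3 = -0.684324
d^3_{-2,-1}(1.8785) = +0.183081 -0.684324 = -0.501243
|D^3_{-2,-1}|² = |d^3_{-2,-1}(β)|² = (-0.501243)² = 0.251245 (the z-rotation phases have unit modulus)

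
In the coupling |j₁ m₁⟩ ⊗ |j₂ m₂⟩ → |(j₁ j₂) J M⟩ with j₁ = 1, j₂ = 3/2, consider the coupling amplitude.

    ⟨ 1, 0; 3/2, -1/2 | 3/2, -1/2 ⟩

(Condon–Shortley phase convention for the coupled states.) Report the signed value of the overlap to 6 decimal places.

+0.258199

j₁+j₂−J=1  J+j₁−j₂=1  J−j₁+j₂=2  j₁+j₂+J+1=5
(j₁±m₁, j₂±m₂, J±M) = (1,1,1,2,1,2)
P² = 4/15
sum k=0..1:
  [0] +1/1 = 1
  [1] −1/2 = -1/2
S = 1/2
C² = P²·S² = 1/15 ; C = +0.258199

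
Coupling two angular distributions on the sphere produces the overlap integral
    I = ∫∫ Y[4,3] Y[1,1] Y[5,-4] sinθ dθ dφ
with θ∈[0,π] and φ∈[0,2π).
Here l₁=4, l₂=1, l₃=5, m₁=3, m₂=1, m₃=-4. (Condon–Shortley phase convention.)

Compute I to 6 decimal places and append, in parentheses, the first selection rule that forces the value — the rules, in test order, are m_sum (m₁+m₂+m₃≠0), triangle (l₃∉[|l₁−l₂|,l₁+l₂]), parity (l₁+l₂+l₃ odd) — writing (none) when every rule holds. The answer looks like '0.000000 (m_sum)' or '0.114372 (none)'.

0.294638 (none)

Checks pass: Σm=0; 10 even; l₃=5∈[3,5].
(2·4+1)(2·1+1)(2·5+1) = 297
Δ: 0! 8! 2! / 11! → 1/495
sum: t=0:+1/576 = 1/576
3j²(4 1 5; 0 0 0) = Δ·Π!·Σ² = 5/99  (sign -1)
sum: t=0:+1/10080 = 1/10080
3j²(4 1 5; 3 1 -4) = Δ·Π!·Σ² = 4/55  (sign -1)
combine: 4πI² = 297·5/99·4/55 = 12/11
take √, sign +1: I = 0.29463840
No selection rule forces the value: the integral is nonzero (none).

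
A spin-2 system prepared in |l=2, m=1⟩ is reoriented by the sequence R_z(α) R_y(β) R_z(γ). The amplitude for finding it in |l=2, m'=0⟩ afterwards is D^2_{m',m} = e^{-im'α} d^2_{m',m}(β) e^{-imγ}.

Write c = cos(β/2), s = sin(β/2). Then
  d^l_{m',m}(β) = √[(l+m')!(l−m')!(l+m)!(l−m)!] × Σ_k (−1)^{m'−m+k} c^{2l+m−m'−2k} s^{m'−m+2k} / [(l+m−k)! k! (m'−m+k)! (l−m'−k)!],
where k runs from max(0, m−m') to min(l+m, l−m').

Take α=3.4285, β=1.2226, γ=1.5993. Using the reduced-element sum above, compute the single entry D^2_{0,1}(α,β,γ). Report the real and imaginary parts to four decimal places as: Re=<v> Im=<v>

Re=-0.0112 Im=-0.3926

D^2_{0,1}(3.4285,1.2226,1.5993) = e^{-i·0·3.4285}·d^2_{0,1}(1.2226)·e^{-i·1·1.5993}. Compute d first:
With c≡cos(β/2)=0.818903 and s≡sin(β/2)=0.573933, N=[2·2·6·1]^{1/2}=4.898979
Admissible k: 1..2 (factorial args all ≥0)
  k=1: (−1)^0·4.8990/(2)·0.8189^3·0.5739^1 = +0.772028
  k=2: (−1)^1·4.8990/(2)·0.8189^1·0.5739^3 = -0.379219
d^2_{0,1}(1.2226) = +0.772028 -0.379219 = +0.392809
Attach z-rotation phases: D = e^{-i(0)(3.4285)}·(+0.392809)·e^{-i(1)(1.5993)} = -0.011195-0.392649i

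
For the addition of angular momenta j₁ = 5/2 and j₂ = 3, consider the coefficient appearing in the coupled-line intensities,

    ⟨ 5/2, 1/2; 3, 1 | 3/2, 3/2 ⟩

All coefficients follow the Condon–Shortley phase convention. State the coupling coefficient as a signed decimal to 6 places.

triangle: 4!*1!*2!/8! = 48/40320
(j±m)!: 3!*2!*4!*2!*3!*0! = 3456
prefactor² = (2J+1)*Δ*N² = 576/35
  k=2: +1/(2!*2!*0!*2!*1!*0!) = 1/8
Σ = 1/8  ⇒  CG² = 576/35*(1/8)² = 9/35
CG = +√(9/35) = +0.507093

+0.507093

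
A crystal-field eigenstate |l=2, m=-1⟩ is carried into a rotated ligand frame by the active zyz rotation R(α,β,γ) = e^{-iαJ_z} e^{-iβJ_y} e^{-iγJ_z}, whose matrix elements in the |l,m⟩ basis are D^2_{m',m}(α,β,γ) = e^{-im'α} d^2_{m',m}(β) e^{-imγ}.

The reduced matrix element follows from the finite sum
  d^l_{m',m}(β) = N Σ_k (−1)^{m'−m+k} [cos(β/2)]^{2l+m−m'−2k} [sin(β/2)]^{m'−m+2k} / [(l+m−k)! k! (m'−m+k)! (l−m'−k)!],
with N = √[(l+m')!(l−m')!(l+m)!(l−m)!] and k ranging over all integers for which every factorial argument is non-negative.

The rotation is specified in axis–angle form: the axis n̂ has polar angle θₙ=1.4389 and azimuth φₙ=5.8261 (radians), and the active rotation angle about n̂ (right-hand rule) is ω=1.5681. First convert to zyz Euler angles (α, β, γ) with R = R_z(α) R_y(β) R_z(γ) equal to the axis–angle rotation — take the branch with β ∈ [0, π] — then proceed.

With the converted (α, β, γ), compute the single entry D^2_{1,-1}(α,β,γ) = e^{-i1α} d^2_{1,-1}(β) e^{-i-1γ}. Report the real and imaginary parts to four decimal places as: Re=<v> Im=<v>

Axis–angle → zyz. n̂ = (sinθₙcosφₙ, sinθₙsinφₙ, cosθₙ) = (+0.889549, -0.437501, +0.131514), ω = 1.5681.
R = I cosω + sinω [n̂]ₓ + (1−cosω) n̂n̂ᵀ gives
  R = [+0.791859, -0.519643, -0.320827; -0.256615, +0.193588, -0.946928; +0.554172, +0.832163, +0.019946]
β = atan2(√(R₁₃²+R₂₃²), R₃₃) = 1.550849; α = atan2(R₂₃, R₁₃) mod 2π = 4.385719; γ = atan2(R₃₂, −R₃₁) mod 2π = 2.158297
First d^2_{1,-1}(β=1.5508), then the phase factors e^{-i(1)α} and e^{-i(-1)γ}:
c=cos(1.550849/2)=0.714124, s=sin(1.550849/2)=0.700019; N=√[6·1·1·6]=6.000000
Admissible k: 0..1 (factorial args all ≥0)
  k=0: (−1)^2·6.0000/(2)·0.7141^2·0.7000^2 = +0.749702
  k=1: (−1)^3·6.0000/(6)·0.7141^0·0.7000^4 = -0.240127
d^2_{1,-1}(1.5508) = +0.749702 -0.240127 = +0.509575
D = (-0.320891+0.947116i)·(+0.509575)·(-0.554283+0.832328i) = -0.311069-0.403612i

Re=-0.3111 Im=-0.4036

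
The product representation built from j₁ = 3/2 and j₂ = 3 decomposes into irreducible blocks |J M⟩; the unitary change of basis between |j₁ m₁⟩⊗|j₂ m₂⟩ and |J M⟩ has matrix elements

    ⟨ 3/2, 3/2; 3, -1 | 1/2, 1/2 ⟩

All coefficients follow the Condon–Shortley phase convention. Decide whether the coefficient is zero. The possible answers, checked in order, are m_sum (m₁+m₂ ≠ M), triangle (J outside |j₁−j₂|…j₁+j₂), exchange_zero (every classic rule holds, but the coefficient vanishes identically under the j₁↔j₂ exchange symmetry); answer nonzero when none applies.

m-sum: m₁+m₂ = 3/2+(-1) = 1/2, M = 1/2  ✓
triangle: need |j₁−j₂| ≤ J ≤ j₁+j₂, i.e. J ∈ [3/2, 9/2]; J = 1/2 is outside ✗ ⇒ coefficient is 0

triangle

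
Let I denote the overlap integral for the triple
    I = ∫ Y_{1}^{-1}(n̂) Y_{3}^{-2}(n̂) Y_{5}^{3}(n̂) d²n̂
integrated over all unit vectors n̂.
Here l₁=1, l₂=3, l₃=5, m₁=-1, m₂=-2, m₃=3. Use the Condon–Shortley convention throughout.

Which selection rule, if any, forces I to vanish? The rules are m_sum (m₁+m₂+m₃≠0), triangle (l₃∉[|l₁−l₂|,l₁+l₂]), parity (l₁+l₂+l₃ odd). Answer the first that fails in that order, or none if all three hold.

m₁+m₂+m₃ = -1 − 2 + 3 = 0  ✓
triangle: need |l₁−l₂| ≤ l₃ ≤ l₁+l₂ = [2,4]; l₃=5 is outside  ✗
parity: l₁+l₂+l₃ = 9 is odd

triangle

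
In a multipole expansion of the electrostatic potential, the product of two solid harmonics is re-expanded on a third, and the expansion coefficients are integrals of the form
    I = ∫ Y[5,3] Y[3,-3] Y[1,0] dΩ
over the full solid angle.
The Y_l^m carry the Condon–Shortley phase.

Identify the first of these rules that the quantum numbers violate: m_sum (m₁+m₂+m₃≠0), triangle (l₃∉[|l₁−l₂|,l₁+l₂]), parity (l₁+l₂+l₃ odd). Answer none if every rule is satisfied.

triangle

Σmᵢ = 0  ✓
l₃∈[|l₁−l₂|,l₁+l₂]=[2,8] required, l₃=1 fails  ✗
Σlᵢ = 9 ⇒ odd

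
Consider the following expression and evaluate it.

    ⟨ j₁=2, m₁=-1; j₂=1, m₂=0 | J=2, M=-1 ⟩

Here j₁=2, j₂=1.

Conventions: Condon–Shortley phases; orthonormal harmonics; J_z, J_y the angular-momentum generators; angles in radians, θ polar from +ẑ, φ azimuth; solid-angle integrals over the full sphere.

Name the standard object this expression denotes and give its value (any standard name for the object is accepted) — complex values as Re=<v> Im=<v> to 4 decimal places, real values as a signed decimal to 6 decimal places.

Clebsch–Gordan coefficient, −√(1/6) ≈ -0.408248

This is a Clebsch–Gordan (vector-coupling) coefficient.
j₁+j₂−J=1  J+j₁−j₂=3  J−j₁+j₂=1  j₁+j₂+J+1=6
(j₁±m₁, j₂±m₂, J±M) = (1,3,1,1,1,3)
P² = 3/2
sum k=0..1:
  [0] +1/6 = 1/6
  [1] −1/2 = -1/2
S = -1/3
C² = P²·S² = 1/6 ; C = -0.408248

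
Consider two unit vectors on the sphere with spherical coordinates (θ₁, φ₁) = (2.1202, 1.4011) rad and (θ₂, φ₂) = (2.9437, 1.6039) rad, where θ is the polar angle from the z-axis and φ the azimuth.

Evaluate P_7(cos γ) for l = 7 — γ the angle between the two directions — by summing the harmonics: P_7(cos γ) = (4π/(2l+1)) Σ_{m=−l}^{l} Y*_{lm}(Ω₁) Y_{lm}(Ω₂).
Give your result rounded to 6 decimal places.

0.217845

Summing Y*_{l m}(θ₁,φ₁)·Y_{l m}(θ₂,φ₂) over m ∈ [−7, 7]; prefactor 4π/(2·7+1) = 0.837758:
  m=-7: (-0.15220 - 0.06131j) × (0.00000 + 0.00001j) = 0.00000 - 0.00000j  (running Σ = 0.00000 - 0.00000j)
  m=-6: (0.19732 - 0.31995j) × (0.00010 - 0.00002j) = 0.00001 - 0.00004j  (running Σ = 0.00001 - 0.00004j)
  m=-5: (0.31606 + 0.27850j) × (-0.00020 - 0.00122j) = 0.00028 - 0.00044j  (running Σ = 0.00029 - 0.00048j)
  m=-4: (-0.08595 + 0.06933j) × (-0.01012 + 0.00135j) = 0.00078 - 0.00082j  (running Σ = 0.00107 - 0.00130j)
  m=-3: (0.14597 + 0.26152j) × (0.00598 + 0.05999j) = -0.01482 + 0.01032j  (running Σ = -0.01375 + 0.00902j)
  m=-2: (-0.24441 + 0.08629j) × (0.24501 - 0.01625j) = -0.05848 + 0.02511j  (running Σ = -0.07223 + 0.03413j)
  m=-1: (0.03408 + 0.19891j) × (-0.02014 - 0.60823j) = 0.12030 - 0.02474j  (running Σ = 0.04807 + 0.00940j)
  m=0: (-0.28754 + 0.00000j) × (-0.57000 + 0.00000j) = 0.16390 + 0.00000j  (running Σ = 0.21197 + 0.00940j)
  m=1: (-0.03408 + 0.19891j) × (0.02014 - 0.60823j) = 0.12030 + 0.02474j  (running Σ = 0.33226 + 0.03413j)
  m=2: (-0.24441 - 0.08629j) × (0.24501 + 0.01625j) = -0.05848 - 0.02511j  (running Σ = 0.27378 + 0.00902j)
  m=3: (-0.14597 + 0.26152j) × (-0.00598 + 0.05999j) = -0.01482 - 0.01032j  (running Σ = 0.25897 - 0.00130j)
  m=4: (-0.08595 - 0.06933j) × (-0.01012 - 0.00135j) = 0.00078 + 0.00082j  (running Σ = 0.25974 - 0.00048j)
  m=5: (-0.31606 + 0.27850j) × (0.00020 - 0.00122j) = 0.00028 + 0.00044j  (running Σ = 0.26002 - 0.00004j)
  m=6: (0.19732 + 0.31995j) × (0.00010 + 0.00002j) = 0.00001 + 0.00004j  (running Σ = 0.26003 - 0.00000j)
  m=7: (0.15220 - 0.06131j) × (-0.00000 + 0.00001j) = 0.00000 + 0.00000j  (running Σ = 0.26003 + 0.00000j)
Σ over m = 0.26003 + 0.00000j; ×(4π/15) → 0.21785 + 0.00000j. Real part: 0.217845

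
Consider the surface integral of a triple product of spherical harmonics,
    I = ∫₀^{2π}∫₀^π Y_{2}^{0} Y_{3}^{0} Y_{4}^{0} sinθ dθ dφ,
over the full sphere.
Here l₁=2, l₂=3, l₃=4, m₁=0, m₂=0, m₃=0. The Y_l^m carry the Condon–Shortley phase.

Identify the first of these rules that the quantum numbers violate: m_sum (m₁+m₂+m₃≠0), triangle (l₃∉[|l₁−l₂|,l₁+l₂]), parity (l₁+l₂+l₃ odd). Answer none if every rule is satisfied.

Σmᵢ = 0  ✓
l₃∈[|l₁−l₂|,l₁+l₂]=[1,5], have l₃=4  ✓
Σlᵢ = 9 ⇒ odd  ✗

parity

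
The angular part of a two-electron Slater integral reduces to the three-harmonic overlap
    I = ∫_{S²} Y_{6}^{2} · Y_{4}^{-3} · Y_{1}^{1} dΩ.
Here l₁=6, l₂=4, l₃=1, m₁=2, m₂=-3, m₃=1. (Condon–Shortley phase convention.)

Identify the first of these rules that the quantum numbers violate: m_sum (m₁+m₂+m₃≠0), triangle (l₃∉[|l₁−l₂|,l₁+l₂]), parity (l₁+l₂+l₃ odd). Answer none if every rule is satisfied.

triangle

azimuthal sum: 2 − 3 + 1 = 0  ✓
l₃ must lie in [2,10]; have l₃=1  ✗
L = 6 + 4 + 1 = 11 (odd)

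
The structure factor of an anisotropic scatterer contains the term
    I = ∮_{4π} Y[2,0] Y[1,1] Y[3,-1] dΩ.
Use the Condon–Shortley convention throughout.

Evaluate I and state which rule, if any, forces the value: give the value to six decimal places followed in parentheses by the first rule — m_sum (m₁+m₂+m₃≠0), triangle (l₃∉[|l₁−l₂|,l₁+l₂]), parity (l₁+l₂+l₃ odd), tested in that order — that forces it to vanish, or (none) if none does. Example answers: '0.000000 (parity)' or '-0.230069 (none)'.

Checks pass: Σm=0; 6 even; l₃=3∈[1,3].
(2·2+1)(2·1+1)(2·3+1) = 105
Δ: 0! 4! 2! / 7! → 1/105
sum: t=0:+1/4 = 1/4
3j²(2 1 3; 0 0 0) = Δ·Π!·Σ² = 3/35  (sign -1)
sum: t=0:+1/8 = 1/8
3j²(2 1 3; 0 1 -1) = Δ·Π!·Σ² = 2/35  (sign +1)
combine: 4πI² = 105·3/35·2/35 = 18/35
take √, sign -1: I = -0.20230066
No selection rule forces the value: the integral is nonzero (none).

-0.202301 (none)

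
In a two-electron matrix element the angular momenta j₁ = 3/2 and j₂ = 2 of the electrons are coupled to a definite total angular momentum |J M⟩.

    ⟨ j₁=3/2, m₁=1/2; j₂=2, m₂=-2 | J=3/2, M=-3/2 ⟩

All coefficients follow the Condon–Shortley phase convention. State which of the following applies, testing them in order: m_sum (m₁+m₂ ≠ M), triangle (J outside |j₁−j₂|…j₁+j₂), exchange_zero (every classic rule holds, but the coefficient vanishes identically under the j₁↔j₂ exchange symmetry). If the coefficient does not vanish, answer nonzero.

nonzero

m-sum: m₁+m₂ = 1/2+(-2) = -3/2, M = -3/2  ✓
triangle: |j₁−j₂| = 1/2 ≤ J = 3/2 ≤ j₁+j₂ = 7/2  ✓
exchange: j₁≠j₂ or m₁≠m₂ — the exchange symmetry imposes no constraint here
value check: CG = +√(2/5) = +0.632456 ≠ 0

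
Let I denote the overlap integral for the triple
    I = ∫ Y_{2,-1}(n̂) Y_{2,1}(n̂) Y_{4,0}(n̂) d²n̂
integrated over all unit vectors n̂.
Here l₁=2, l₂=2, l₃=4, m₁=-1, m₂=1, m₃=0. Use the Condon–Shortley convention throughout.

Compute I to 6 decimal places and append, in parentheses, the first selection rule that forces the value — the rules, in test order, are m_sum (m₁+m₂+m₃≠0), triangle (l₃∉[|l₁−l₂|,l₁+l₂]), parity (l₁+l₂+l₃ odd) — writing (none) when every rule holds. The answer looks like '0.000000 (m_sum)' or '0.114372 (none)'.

Checks pass: Σm=0; 8 even; l₃=4∈[0,4].
(2·2+1)(2·2+1)(2·4+1) = 225
Δ: 0! 4! 4! / 9! → 1/630
sum: t=0:+1/16 = 1/16
3j²(2 2 4; 0 0 0) = Δ·Π!·Σ² = 2/35  (sign +1)
sum: t=0:+1/36 = 1/36
3j²(2 2 4; -1 1 0) = Δ·Π!·Σ² = 8/315  (sign +1)
combine: 4πI² = 225·2/35·8/315 = 16/49
take √, sign +1: I = 0.16119702
No selection rule forces the value: the integral is nonzero (none).

0.161197 (none)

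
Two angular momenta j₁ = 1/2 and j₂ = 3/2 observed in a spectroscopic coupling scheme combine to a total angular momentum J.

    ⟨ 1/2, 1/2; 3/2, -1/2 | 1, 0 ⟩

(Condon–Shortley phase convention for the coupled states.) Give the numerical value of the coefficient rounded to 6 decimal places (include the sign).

j₁+j₂−J=1  J+j₁−j₂=0  J−j₁+j₂=2  j₁+j₂+J+1=4
(j₁±m₁, j₂±m₂, J±M) = (1,0,1,2,1,1)
P² = 1/2
sum k=0..0:
  [0] +1/1 = 1
S = 1
C² = P²·S² = 1/2 ; C = +0.707107

+0.707107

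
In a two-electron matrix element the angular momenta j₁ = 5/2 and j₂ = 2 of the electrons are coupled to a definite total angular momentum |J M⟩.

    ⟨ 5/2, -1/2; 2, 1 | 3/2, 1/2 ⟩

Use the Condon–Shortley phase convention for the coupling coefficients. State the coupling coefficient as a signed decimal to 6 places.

+√(5/21) = +0.487950

triangle: 3!·2!·1!/7! = 12/5040
(j±m)!: 2!·3!·3!·1!·2!·1! = 144
prefactor² = (2J+1)·Δ·N² = 48/35
  k=2: +1/(2!·1!·1!·1!·1!·0!) = 1/2
  k=3: −1/(3!·0!·0!·0!·2!·1!) = -1/12
Σ = 5/12  ⇒  CG² = 48/35·(5/12)² = 5/21
CG = +√(5/21) = +0.487950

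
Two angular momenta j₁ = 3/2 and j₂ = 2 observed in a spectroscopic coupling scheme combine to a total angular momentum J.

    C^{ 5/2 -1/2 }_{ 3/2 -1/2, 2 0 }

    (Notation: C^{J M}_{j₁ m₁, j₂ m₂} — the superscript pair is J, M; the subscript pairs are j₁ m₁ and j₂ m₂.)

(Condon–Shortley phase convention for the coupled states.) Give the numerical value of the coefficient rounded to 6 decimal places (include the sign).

triangle: 1!*2!*3!/7! = 12/5040
(j±m)!: 1!*2!*2!*2!*2!*3! = 96
prefactor² = (2J+1)*Δ*N² = 48/35
  k=0: +1/(0!*1!*2!*2!*0!*1!) = 1/4
  k=1: −1/(1!*0!*1!*1!*1!*2!) = -1/2
Σ = -1/4  ⇒  CG² = 48/35*(-1/4)² = 3/35
CG = −√(3/35) = -0.292770

-0.292770  (= −√(3/35))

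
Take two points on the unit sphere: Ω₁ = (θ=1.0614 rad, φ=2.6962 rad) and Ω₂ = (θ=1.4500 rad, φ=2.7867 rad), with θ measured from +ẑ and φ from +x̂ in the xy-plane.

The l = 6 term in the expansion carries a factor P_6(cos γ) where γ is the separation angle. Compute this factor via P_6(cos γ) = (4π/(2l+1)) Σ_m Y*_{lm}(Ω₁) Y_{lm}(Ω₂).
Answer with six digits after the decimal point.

Term-by-term m-sum for l=6 (normalisation 4π/13 = 0.966644):
  [-6]  conj(Y_{6,-6})(Ω₁) = -0.190786-0.096730i ; Y_{6,-6}(Ω₂) = -0.245026+0.392076i ; Δ = +0.084673-0.051102i
  [-5]  conj(Y_{6,-5})(Ω₁) = +0.252511+0.327944i ; Y_{6,-5}(Ω₂) = +0.039323-0.190396i ; Δ = +0.072369-0.035182i
  [-4]  conj(Y_{6,-4})(Ω₁) = -0.070070-0.327502i ; Y_{6,-4}(Ω₂) = -0.043862-0.287826i ; Δ = -0.091190+0.034533i
  [-3]  conj(Y_{6,-3})(Ω₁) = +0.018877-0.078978i ; Y_{6,-3}(Ω₂) = +0.105735+0.190763i ; Δ = +0.017062-0.004750i
  [-2]  conj(Y_{6,-2})(Ω₁) = -0.220766+0.272996i ; Y_{6,-2}(Ω₂) = +0.181514+0.155949i ; Δ = -0.082646+0.015124i
  [-1]  conj(Y_{6,-1})(Ω₁) = +0.042408-0.020245i ; Y_{6,-1}(Ω₂) = -0.211247-0.078285i ; Δ = -0.010544+0.000957i
  [+0]  conj(Y_{6,0})(Ω₁) = +0.334528-0.000000i ; Y_{6,0}(Ω₂) = -0.225100+0.000000i ; Δ = -0.075302+0.000000i
  [+1]  conj(Y_{6,1})(Ω₁) = -0.042408-0.020245i ; Y_{6,1}(Ω₂) = +0.211247-0.078285i ; Δ = -0.010544-0.000957i
  [+2]  conj(Y_{6,2})(Ω₁) = -0.220766-0.272996i ; Y_{6,2}(Ω₂) = +0.181514-0.155949i ; Δ = -0.082646-0.015124i
  [+3]  conj(Y_{6,3})(Ω₁) = -0.018877-0.078978i ; Y_{6,3}(Ω₂) = -0.105735+0.190763i ; Δ = +0.017062+0.004750i
  [+4]  conj(Y_{6,4})(Ω₁) = -0.070070+0.327502i ; Y_{6,4}(Ω₂) = -0.043862+0.287826i ; Δ = -0.091190-0.034533i
  [+5]  conj(Y_{6,5})(Ω₁) = -0.252511+0.327944i ; Y_{6,5}(Ω₂) = -0.039323-0.190396i ; Δ = +0.072369+0.035182i
  [+6]  conj(Y_{6,6})(Ω₁) = -0.190786+0.096730i ; Y_{6,6}(Ω₂) = -0.245026-0.392076i ; Δ = +0.084673+0.051102i
Total Σ_m = -0.095853+0.000000i. Multiply by 0.966644: -0.092655+0.000000i. P_6(cos γ) = -0.092655

-0.092655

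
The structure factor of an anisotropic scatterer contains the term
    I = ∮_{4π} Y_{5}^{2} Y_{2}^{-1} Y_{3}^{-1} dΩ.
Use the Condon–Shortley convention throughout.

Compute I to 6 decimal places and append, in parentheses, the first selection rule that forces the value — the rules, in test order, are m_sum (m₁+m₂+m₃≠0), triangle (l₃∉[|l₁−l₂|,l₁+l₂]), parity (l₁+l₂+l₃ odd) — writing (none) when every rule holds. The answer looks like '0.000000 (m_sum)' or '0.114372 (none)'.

0.245532 (none)

m-sum 0 ✓  L=10 even ✓  3≤3≤7 ✓
Π(2lᵢ+1) = 11×5×7 = 385
triangle coeff Δ(5,2,3) = 1/2310
Σ_t [2,2]: t=2:+1/144 = 1/144
(3j)²=10/231 [(5 2 3; 0 0 0)], sign=-1
Σ_t [1,1]: t=1:−1/288 = -1/288
(3j)²=1/22 [(5 2 3; 2 -1 -1)], sign=-1
⇒ 4πI² = 25/33
I = (+1)√(25/33/(4π)) = 0.24553200
No selection rule forces the value: the integral is nonzero (none).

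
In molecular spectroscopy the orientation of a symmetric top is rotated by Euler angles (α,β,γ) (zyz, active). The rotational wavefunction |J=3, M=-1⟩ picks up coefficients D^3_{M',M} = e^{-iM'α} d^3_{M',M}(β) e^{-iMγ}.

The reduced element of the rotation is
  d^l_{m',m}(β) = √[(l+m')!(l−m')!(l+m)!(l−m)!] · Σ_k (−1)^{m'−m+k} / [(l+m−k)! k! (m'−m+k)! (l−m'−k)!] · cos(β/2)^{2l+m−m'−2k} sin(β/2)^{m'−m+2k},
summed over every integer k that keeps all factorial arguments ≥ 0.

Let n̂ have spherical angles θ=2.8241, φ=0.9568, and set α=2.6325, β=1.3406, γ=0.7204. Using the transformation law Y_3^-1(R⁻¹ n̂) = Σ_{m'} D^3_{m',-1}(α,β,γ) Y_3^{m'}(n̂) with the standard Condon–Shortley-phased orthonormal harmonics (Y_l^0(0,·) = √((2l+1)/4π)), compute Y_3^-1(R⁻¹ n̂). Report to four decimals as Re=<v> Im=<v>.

Re=-0.1083 Im=-0.1873

Need the full column D^3_{m',-1} for m'=−3..3 at α=2.6325, β=1.3406, γ=0.7204.
cos(β/2)=0.783635, sin(β/2)=0.621221
d^3_{-3,-1}: single k=2 term ⇒ +0.563630;  D = -0.389895+0.407015i
d^3_{-2,-1}: k∈[1..2] ⇒ +0.580519 -0.729643 = -0.149125;  D = -0.142561+0.043754i
d^3_{-1,-1}: k∈[0..2] ⇒ +0.231571 -1.164229 +0.548737 = -0.383921;  D = +0.375382+0.080523i
d^3_{0,-1}: k∈[0..2] ⇒ -0.635926 +1.198926 -0.251151 = +0.311849;  D = +0.234367+0.205722i
d^3_{1,-1}: k∈[0..2] ⇒ +0.873172 -0.731649 +0.057475 = +0.198998;  D = -0.066608-0.187519i
d^3_{2,-1}: k∈[0..1] ⇒ -0.729643 +0.229269 = -0.500375;  D = +0.083564-0.493347i
d^3_{3,-1}: single k=0 term ⇒ +0.354208;  D = +0.221864-0.276116i
Y_3^{m'}(θ=2.8241,φ=0.9568) and Σ D·Y over m':
  (-0.3899+0.4070i)·(-0.0122-0.0034i)  (-0.1426+0.0438i)·(+0.0318+0.0891i)  (+0.3754+0.0805i)·(+0.2042-0.2897i)  (+0.2344+0.2057i)·(-0.5363+0.0000i)  (-0.0666-0.1875i)·(-0.2042-0.2897i)  (+0.0836-0.4933i)·(+0.0318-0.0891i)  (+0.2219-0.2761i)·(+0.0122-0.0034i)
Y_3^-1(R⁻¹ n̂) = -0.108250-0.187275i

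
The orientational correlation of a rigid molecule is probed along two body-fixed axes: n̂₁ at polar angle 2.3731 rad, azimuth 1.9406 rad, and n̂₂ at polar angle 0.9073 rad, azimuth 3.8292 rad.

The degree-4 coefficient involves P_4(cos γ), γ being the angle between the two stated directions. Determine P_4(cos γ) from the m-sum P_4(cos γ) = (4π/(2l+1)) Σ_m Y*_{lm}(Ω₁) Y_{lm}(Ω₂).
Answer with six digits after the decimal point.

-0.416879

Expand P_4 via completeness: Σ_{m} conj(Y_{4,m}) at Ω₁ times Y_{4,m} at Ω₂ —
  [-4]  conj(Y_{4,-4})(Ω₁) = 0.00945 + 0.10285j ; Y_{4,-4}(Ω₂) = -0.15761 - 0.06500j ; Δ = 0.00520 - 0.01682j
  [-3]  conj(Y_{4,-3})(Ω₁) = -0.27057 + 0.13452j ; Y_{4,-3}(Ω₂) = 0.17808 + 0.33225j ; Δ = -0.09288 - 0.06594j
  [-2]  conj(Y_{4,-2})(Ω₁) = -0.31259 - 0.28520j ; Y_{4,-2}(Ω₂) = 0.06679 - 0.33711j ; Δ = -0.11702 + 0.08633j
  [-1]  conj(Y_{4,-1})(Ω₁) = 0.05283 - 0.13629j ; Y_{4,-1}(Ω₂) = 0.06118 - 0.05025j ; Δ = -0.00362 - 0.01099j
  [+0]  conj(Y_{4,0})(Ω₁) = -0.33381 + 0.00000j ; Y_{4,0}(Ω₂) = -0.35371 + 0.00000j ; Δ = 0.11807 + 0.00000j
  [+1]  conj(Y_{4,1})(Ω₁) = -0.05283 - 0.13629j ; Y_{4,1}(Ω₂) = -0.06118 - 0.05025j ; Δ = -0.00362 + 0.01099j
  [+2]  conj(Y_{4,2})(Ω₁) = -0.31259 + 0.28520j ; Y_{4,2}(Ω₂) = 0.06679 + 0.33711j ; Δ = -0.11702 - 0.08633j
  [+3]  conj(Y_{4,3})(Ω₁) = 0.27057 + 0.13452j ; Y_{4,3}(Ω₂) = -0.17808 + 0.33225j ; Δ = -0.09288 + 0.06594j
  [+4]  conj(Y_{4,4})(Ω₁) = 0.00945 - 0.10285j ; Y_{4,4}(Ω₂) = -0.15761 + 0.06500j ; Δ = 0.00520 + 0.01682j
Accumulated sum -0.29857 + 0.00000j; after 4π/(2l+1) scaling, -0.41688 + 0.00000j ⇒ P_4 = -0.416879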